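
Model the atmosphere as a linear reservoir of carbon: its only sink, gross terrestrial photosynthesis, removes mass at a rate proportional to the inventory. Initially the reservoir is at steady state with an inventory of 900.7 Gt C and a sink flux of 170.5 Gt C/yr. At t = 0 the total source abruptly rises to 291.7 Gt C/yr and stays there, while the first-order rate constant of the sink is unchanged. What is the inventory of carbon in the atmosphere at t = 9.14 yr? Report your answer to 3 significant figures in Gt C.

1430 Gt C

The sink rate constant is k = F₀/M₀ = 170.5/900.7 = 0.1893 yr⁻¹.
Solving dM/dt = F₁ − kM with M(0) = M₀ gives M(t) = F₁/k + (M₀ − F₁/k)·e^(−kt).
F₁/k = 291.7/0.1893 = 1541.0 Gt C; kt = 0.1893 × 9.14 = 1.730, e^(−kt) = 0.1773.
M(9.14) = 1541.0 + (900.7 − 1541.0) × 0.1773 = 1541.0 − 113.5 = 1427.5 Gt C.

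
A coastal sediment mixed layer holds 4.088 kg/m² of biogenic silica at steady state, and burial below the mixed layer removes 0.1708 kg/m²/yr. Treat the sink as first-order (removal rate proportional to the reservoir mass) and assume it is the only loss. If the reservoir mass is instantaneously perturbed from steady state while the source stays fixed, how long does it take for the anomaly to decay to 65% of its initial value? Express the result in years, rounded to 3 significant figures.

For a linear reservoir the anomaly decays as exp(−t/τ) with τ = M/F = 4.088/0.1708 = 23.93 yr.
exp(−t/τ) = 0.65 ⇒ t = −τ ln(0.65) = 23.93 × 0.4308 = 10.31 yr.

10.3 yr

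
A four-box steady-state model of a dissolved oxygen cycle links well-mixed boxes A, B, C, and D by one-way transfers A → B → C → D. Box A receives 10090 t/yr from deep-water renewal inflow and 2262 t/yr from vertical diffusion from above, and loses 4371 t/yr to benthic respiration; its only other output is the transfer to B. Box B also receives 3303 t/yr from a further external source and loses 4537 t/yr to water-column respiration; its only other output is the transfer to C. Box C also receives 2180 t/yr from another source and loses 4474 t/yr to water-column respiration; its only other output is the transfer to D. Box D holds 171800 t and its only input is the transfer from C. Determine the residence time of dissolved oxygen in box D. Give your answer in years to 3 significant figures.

38.6 yr

Box A: F(A→B) = (10090 + 2262) − 4371 = 7981.0 t/yr.
Box B: F(B→C) = (7981.0 + 3303) − 4537 = 6747.0 t/yr.
Box C: F(C→D) = (6747.0 + 2180) − 4474 = 4453.0 t/yr.
Box D throughput = its input = 4453.0 t/yr; τ = 171800 / 4453.0 = 38.58 yr.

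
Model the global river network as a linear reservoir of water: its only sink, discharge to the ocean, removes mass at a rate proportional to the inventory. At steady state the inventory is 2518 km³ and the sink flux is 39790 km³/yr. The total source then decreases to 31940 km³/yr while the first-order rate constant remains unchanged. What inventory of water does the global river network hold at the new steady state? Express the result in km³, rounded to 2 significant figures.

Rate constant k = F/M = 39790 / 2518 = 15.80 yr⁻¹.
At the new steady state, source = k·M_new ⇒ M_new = 31940 / 15.80 = 2021 km³.
(Equivalently M_new = M × F_new/F_old = 2518 × 31940/39790.)

2000 km³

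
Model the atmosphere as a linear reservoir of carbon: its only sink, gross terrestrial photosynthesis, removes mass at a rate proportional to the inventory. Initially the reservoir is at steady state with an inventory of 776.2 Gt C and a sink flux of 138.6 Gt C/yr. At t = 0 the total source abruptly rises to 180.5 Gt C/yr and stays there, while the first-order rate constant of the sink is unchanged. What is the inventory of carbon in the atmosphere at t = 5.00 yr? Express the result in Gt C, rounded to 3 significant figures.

The sink rate constant is k = F₀/M₀ = 138.6/776.2 = 0.1786 yr⁻¹.
Solving dM/dt = F₁ − kM with M(0) = M₀ gives M(t) = F₁/k + (M₀ − F₁/k)·e^(−kt).
F₁/k = 180.5/0.1786 = 1010.9 Gt C; kt = 0.1786 × 5.00 = 0.8928, e^(−kt) = 0.4095.
M(5.00) = 1010.9 + (776.2 − 1010.9) × 0.4095 = 1010.9 − 96.09 = 914.76 Gt C.

915 Gt C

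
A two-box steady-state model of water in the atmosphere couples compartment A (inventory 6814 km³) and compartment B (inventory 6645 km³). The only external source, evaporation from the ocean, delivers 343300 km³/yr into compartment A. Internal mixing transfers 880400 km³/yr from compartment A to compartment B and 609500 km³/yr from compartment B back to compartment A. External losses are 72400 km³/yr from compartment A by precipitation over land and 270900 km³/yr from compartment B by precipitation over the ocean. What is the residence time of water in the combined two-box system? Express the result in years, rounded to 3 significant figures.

0.0392 yr

Residence time in the combined system uses the total inventory and the total *external* removal — internal exchanges between the two boxes cancel.
M_total = 6814 + 6645 = 13459 km³.
ΣF_external_out = 72400 + 270900 = 343300 km³/yr.
τ = M_total / ΣF_ext = 13459 / 343300 = 0.03920 yr.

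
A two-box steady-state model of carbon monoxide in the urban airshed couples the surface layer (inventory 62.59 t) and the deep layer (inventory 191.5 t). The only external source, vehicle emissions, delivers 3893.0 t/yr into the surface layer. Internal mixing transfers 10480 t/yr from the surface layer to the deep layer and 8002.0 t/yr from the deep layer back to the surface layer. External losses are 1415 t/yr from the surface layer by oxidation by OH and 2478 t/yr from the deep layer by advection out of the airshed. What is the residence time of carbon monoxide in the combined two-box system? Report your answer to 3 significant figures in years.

For the system as a whole, the A↔B exchange is internal and contributes nothing to the throughput; only the external sinks remove mass.
M_total = 62.59 + 191.5 = 254.09 t.
ΣF_external_out = 1415 + 2478 = 3893.0 t/yr.
τ = M_total / ΣF_ext = 254.09 / 3893.0 = 0.06527 yr.

0.0653 yr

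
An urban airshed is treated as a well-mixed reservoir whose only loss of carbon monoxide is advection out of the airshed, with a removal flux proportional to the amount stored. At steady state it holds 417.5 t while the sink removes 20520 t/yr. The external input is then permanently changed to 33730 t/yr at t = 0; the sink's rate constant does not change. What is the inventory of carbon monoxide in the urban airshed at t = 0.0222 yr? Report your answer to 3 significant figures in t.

τ = M₀/F₀ = 417.5/20520 = 0.02035 yr; rate constant k = 1/τ.
New steady state M_∞ = F₁/k = F₁·τ = 33730 × 0.02035 = 686.27 t.
M(t) = M_∞ + (M₀ − M_∞)·e^(−t/τ); t/τ = 0.0222/0.02035 = 1.091, so e^(−t/τ) = 0.3358.
M(t) = 686.27 − 268.8 × 0.3358 = 596.01 t.

596 t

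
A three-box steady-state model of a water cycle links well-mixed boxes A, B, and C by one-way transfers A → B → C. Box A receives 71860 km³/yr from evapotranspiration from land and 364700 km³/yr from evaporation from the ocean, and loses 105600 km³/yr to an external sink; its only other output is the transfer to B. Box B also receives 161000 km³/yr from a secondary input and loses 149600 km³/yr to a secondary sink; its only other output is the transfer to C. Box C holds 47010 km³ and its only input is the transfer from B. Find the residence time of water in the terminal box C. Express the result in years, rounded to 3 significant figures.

0.137 yr

Box A: F(A→B) = (71860 + 364700) − 105600 = 330960 km³/yr.
Box B: F(B→C) = (330960 + 161000) − 149600 = 342360 km³/yr.
Box C throughput = its input = 342360 km³/yr; τ = 47010 / 342360 = 0.1373 yr.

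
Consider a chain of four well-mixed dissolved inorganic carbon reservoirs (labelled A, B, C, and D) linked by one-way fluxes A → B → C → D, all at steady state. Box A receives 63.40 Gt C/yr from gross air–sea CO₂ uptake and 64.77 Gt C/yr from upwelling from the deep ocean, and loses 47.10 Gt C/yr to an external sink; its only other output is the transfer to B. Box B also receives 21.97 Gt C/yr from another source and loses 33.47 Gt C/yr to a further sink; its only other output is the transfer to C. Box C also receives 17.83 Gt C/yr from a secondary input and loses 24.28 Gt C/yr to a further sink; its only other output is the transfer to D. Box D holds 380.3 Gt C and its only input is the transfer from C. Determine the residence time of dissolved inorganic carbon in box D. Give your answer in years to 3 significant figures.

Box A: F(A→B) = (63.40 + 64.77) − 47.10 = 81.070 Gt C/yr.
Box B: F(B→C) = (81.070 + 21.97) − 33.47 = 69.570 Gt C/yr.
Box C: F(C→D) = (69.570 + 17.83) − 24.28 = 63.120 Gt C/yr.
Box D throughput = its input = 63.120 Gt C/yr; τ = 380.3 / 63.120 = 6.025 yr.

6.03 yr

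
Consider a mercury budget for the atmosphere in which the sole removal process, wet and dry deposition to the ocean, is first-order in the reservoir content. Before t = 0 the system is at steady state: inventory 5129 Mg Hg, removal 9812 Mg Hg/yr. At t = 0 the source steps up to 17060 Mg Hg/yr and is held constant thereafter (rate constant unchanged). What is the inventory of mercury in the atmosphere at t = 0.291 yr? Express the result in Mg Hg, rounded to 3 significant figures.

The sink rate constant is k = F₀/M₀ = 9812/5129 = 1.913 yr⁻¹.
Solving dM/dt = F₁ − kM with M(0) = M₀ gives M(t) = F₁/k + (M₀ − F₁/k)·e^(−kt).
F₁/k = 17060/1.913 = 8917.7 Mg Hg; kt = 1.913 × 0.291 = 0.5567, e^(−kt) = 0.5731.
M(0.291) = 8917.7 + (5129 − 8917.7) × 0.5731 = 8917.7 − 2171 = 6746.4 Mg Hg.

6750 Mg Hg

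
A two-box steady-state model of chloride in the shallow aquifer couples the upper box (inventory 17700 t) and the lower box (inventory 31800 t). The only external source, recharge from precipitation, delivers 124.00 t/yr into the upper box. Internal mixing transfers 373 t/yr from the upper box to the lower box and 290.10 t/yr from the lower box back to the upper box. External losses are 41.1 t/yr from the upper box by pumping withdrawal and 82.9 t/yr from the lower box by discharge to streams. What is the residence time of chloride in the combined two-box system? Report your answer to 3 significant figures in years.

399 yr

Treat the two boxes together as one reservoir: the mixing fluxes between them are internal recycling, so τ = ΣM / Σ(external losses).
M_total = 17700 + 31800 = 49500 t.
ΣF_external_out = 41.1 + 82.9 = 124.00 t/yr.
τ = M_total / ΣF_ext = 49500 / 124.00 = 399.2 yr.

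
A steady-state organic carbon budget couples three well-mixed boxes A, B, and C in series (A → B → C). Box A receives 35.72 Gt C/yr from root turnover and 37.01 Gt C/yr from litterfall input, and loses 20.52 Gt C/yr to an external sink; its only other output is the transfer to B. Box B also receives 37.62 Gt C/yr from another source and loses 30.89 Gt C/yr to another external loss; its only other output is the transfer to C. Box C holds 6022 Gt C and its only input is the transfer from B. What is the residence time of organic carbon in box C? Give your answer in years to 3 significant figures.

102 yr

Box A: F(A→B) = (35.72 + 37.01) − 20.52 = 52.210 Gt C/yr.
Box B: F(B→C) = (52.210 + 37.62) − 30.89 = 58.940 Gt C/yr.
Box C throughput = its input = 58.940 Gt C/yr; τ = 6022 / 58.940 = 102.2 yr.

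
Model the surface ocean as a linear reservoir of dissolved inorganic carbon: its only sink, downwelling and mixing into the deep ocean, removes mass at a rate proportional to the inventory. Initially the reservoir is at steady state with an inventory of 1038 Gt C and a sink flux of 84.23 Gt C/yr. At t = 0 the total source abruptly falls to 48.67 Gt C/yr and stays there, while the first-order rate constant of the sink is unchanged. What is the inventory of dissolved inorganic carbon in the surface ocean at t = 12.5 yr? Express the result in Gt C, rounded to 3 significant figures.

Residence time τ = M₀/F₀ = 12.32 yr. The eventual steady state is M_∞ = M₀·(F₁/F₀) = 1038 × 48.67/84.23 = 599.78 Gt C.
The anomaly ΔM(t) = M(t) − M_∞ decays as ΔM₀·e^(−t/τ) with ΔM₀ = 1038 − 599.78 = 438.2 Gt C.
At t = 12.5 yr, e^(−t/τ) = e^(−1.014) = 0.3626, so ΔM = 158.9 Gt C and M = 599.78 + 158.9 = 758.70 Gt C.

759 Gt C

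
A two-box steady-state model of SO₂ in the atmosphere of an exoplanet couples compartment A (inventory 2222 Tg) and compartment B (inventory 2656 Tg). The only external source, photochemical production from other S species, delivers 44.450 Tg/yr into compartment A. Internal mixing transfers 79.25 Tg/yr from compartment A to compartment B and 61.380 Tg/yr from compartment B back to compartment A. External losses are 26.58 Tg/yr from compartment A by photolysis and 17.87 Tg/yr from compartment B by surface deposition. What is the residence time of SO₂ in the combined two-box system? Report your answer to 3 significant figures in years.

Residence time in the combined system uses the total inventory and the total *external* removal — internal exchanges between the two boxes cancel.
M_total = 2222 + 2656 = 4878.0 Tg.
ΣF_external_out = 26.58 + 17.87 = 44.450 Tg/yr.
τ = M_total / ΣF_ext = 4878.0 / 44.450 = 109.7 yr.

110 yr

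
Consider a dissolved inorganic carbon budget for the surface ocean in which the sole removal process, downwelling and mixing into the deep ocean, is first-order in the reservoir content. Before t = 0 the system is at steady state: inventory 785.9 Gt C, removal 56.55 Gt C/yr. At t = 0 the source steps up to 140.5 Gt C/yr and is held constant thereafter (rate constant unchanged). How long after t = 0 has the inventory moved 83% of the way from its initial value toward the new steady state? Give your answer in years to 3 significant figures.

24.6 yr

τ = M₀/F₀ = 785.9/56.55 = 13.90 yr.
The remaining gap fraction is e^(−t/τ); 83% covered ⇒ e^(−t/τ) = 0.170.
t = −τ ln(0.170) = 13.90 × 1.772 = 24.63 yr.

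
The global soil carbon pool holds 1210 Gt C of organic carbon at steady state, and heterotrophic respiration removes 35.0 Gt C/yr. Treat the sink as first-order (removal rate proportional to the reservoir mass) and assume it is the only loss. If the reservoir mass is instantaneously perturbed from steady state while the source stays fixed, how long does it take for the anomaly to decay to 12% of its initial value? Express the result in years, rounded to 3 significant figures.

For a linear reservoir the anomaly decays as exp(−t/τ) with τ = M/F = 1210/35.0 = 34.57 yr.
exp(−t/τ) = 0.12 ⇒ t = −τ ln(0.12) = 34.57 × 2.120 = 73.30 yr.

73.3 yr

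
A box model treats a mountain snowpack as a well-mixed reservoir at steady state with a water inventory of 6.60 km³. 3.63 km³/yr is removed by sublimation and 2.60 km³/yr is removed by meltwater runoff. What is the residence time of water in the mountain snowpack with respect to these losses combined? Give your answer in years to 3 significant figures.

Total removal = 3.630 + 2.600 = 6.2300 km³/yr.
τ = M / ΣF_out = 6.60 / 6.2300 = 1.059 yr.

1.06 yr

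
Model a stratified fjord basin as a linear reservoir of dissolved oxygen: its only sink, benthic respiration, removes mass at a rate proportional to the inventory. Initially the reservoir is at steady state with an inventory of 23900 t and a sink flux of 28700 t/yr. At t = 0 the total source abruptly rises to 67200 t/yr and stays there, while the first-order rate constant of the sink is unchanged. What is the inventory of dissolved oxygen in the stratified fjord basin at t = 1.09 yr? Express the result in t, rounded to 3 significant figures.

τ = M₀/F₀ = 23900/28700 = 0.8328 yr; rate constant k = 1/τ.
New steady state M_∞ = F₁/k = F₁·τ = 67200 × 0.8328 = 55961 t.
M(t) = M_∞ + (M₀ − M_∞)·e^(−t/τ); t/τ = 1.09/0.8328 = 1.309, so e^(−t/τ) = 0.2701.
M(t) = 55961 − 32060 × 0.2701 = 47301 t.

47300 t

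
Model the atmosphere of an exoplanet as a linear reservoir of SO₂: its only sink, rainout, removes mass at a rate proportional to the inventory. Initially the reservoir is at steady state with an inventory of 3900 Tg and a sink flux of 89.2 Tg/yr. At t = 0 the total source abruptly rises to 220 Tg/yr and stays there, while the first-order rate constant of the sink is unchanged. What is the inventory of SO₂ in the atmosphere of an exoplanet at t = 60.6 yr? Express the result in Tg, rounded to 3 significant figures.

τ = M₀/F₀ = 3900/89.2 = 43.72 yr; rate constant k = 1/τ.
New steady state M_∞ = F₁/k = F₁·τ = 220 × 43.72 = 9618.8 Tg.
M(t) = M_∞ + (M₀ − M_∞)·e^(−t/τ); t/τ = 60.6/43.72 = 1.386, so e^(−t/τ) = 0.2501.
M(t) = 9618.8 − 5719 × 0.2501 = 8188.7 Tg.

8190 Tg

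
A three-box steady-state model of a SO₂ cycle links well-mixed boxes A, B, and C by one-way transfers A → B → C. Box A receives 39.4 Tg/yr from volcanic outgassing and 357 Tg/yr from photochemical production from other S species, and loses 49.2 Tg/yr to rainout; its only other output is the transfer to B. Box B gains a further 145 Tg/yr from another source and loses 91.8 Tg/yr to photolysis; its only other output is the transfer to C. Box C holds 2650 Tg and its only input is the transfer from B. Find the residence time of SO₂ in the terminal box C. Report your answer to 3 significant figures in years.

Box A: F(A→B) = (39.4 + 357) − 49.2 = 347.20 Tg/yr.
Box B: F(B→C) = (347.20 + 145) − 91.8 = 400.40 Tg/yr.
Box C throughput = its input = 400.40 Tg/yr; τ = 2650 / 400.40 = 6.618 yr.

6.62 yr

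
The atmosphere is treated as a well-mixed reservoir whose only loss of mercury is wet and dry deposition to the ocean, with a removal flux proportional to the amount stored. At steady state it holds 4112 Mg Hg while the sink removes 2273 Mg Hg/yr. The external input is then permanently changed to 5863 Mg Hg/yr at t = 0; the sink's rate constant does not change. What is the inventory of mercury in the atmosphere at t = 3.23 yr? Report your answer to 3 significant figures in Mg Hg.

τ = M₀/F₀ = 4112/2273 = 1.809 yr; rate constant k = 1/τ.
New steady state M_∞ = F₁/k = F₁·τ = 5863 × 1.809 = 10607 Mg Hg.
M(t) = M_∞ + (M₀ − M_∞)·e^(−t/τ); t/τ = 3.23/1.809 = 1.785, so e^(−t/τ) = 0.1677.
M(t) = 10607 − 6495 × 0.1677 = 9517.3 Mg Hg.

9520 Mg Hg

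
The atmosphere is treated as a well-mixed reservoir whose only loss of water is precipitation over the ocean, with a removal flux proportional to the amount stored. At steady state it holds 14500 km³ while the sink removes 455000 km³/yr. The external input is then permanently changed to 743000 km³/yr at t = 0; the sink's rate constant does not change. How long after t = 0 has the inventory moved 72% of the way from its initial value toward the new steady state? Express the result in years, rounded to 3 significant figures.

0.0406 yr

τ = M₀/F₀ = 14500/455000 = 0.03187 yr.
The remaining gap fraction is e^(−t/τ); 72% covered ⇒ e^(−t/τ) = 0.280.
t = −τ ln(0.280) = 0.03187 × 1.273 = 0.04057 yr.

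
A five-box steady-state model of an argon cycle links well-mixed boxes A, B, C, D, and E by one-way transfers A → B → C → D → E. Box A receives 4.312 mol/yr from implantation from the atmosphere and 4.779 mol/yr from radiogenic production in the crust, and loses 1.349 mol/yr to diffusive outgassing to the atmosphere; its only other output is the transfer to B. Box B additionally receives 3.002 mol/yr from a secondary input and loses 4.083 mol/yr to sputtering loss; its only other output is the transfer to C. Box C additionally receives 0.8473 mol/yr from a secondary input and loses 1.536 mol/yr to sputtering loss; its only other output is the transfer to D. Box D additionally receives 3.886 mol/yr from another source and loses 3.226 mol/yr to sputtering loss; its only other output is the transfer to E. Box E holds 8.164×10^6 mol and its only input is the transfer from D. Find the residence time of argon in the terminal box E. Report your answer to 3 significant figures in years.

1.23×10^6 yr

Box A: F(A→B) = (4.312 + 4.779) − 1.349 = 7.7420 mol/yr.
Box B: F(B→C) = (7.7420 + 3.002) − 4.083 = 6.6610 mol/yr.
Box C: F(C→D) = (6.6610 + 0.8473) − 1.536 = 5.9723 mol/yr.
Box D: F(D→E) = (5.9723 + 3.886) − 3.226 = 6.6323 mol/yr.
Box E throughput = its input = 6.6323 mol/yr; τ = 8.164×10^6 / 6.6323 = 1.231×10^6 yr.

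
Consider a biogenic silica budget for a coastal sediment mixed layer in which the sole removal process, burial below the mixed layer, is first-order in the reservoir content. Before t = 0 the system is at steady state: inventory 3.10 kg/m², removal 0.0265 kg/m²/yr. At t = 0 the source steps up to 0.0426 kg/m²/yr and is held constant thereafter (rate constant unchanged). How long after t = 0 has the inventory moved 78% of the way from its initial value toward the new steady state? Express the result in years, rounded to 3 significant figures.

177 yr

τ = M₀/F₀ = 3.10/0.0265 = 117.0 yr.
The remaining gap fraction is e^(−t/τ); 78% covered ⇒ e^(−t/τ) = 0.220.
t = −τ ln(0.220) = 117.0 × 1.514 = 177.1 yr.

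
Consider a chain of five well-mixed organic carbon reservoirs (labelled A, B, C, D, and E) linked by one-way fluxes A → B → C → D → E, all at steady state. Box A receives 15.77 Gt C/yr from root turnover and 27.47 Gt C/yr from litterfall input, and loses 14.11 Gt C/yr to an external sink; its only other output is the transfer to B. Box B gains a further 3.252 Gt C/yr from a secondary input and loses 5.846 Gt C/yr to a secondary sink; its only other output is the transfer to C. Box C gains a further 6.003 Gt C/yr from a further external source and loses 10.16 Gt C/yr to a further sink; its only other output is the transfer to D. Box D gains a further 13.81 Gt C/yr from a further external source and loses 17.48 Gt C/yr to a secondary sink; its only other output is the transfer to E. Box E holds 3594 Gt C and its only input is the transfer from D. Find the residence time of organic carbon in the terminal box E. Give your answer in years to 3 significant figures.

Box A: F(A→B) = (15.77 + 27.47) − 14.11 = 29.130 Gt C/yr.
Box B: F(B→C) = (29.130 + 3.252) − 5.846 = 26.536 Gt C/yr.
Box C: F(C→D) = (26.536 + 6.003) − 10.16 = 22.379 Gt C/yr.
Box D: F(D→E) = (22.379 + 13.81) − 17.48 = 18.709 Gt C/yr.
Box E throughput = its input = 18.709 Gt C/yr; τ = 3594 / 18.709 = 192.1 yr.

192 yr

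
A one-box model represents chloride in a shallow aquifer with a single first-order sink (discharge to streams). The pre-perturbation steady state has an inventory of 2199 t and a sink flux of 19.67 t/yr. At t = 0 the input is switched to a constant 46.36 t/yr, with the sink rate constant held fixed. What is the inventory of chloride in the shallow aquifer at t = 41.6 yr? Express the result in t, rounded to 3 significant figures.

Residence time τ = M₀/F₀ = 111.8 yr. The eventual steady state is M_∞ = M₀·(F₁/F₀) = 2199 × 46.36/19.67 = 5182.8 t.
The anomaly ΔM(t) = M(t) − M_∞ decays as ΔM₀·e^(−t/τ) with ΔM₀ = 2199 − 5182.8 = −2984 t.
At t = 41.6 yr, e^(−t/τ) = e^(−0.3721) = 0.6893, so ΔM = −2057 t and M = 5182.8 − 2057 = 3126.1 t.

3130 t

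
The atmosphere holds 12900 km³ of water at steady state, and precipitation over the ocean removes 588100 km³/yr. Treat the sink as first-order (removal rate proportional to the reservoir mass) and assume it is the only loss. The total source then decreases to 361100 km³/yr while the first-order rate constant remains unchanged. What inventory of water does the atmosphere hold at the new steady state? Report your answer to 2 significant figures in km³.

7900 km³

Rate constant k = F/M = 588100 / 12900 = 45.59 yr⁻¹.
At the new steady state, source = k·M_new ⇒ M_new = 361100 / 45.59 = 7921 km³.
(Equivalently M_new = M × F_new/F_old = 12900 × 361100/588100.)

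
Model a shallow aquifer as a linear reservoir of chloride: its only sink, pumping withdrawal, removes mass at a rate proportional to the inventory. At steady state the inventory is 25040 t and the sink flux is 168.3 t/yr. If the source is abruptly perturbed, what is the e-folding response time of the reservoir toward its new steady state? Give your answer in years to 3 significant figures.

149 yr

For a linear reservoir the response time equals the residence time τ = M/F.
τ = 25040 / 168.3 = 148.8 yr.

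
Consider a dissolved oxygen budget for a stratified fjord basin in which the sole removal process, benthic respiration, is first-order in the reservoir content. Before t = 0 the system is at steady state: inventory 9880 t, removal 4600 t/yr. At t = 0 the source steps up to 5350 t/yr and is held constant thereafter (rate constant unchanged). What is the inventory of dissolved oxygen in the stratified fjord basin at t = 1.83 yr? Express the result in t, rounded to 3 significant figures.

The sink rate constant is k = F₀/M₀ = 4600/9880 = 0.4656 yr⁻¹.
Solving dM/dt = F₁ − kM with M(0) = M₀ gives M(t) = F₁/k + (M₀ − F₁/k)·e^(−kt).
F₁/k = 5350/0.4656 = 11491 t; kt = 0.4656 × 1.83 = 0.8520, e^(−kt) = 0.4266.
M(1.83) = 11491 + (9880 − 11491) × 0.4266 = 11491 − 687.1 = 10804 t.

10800 t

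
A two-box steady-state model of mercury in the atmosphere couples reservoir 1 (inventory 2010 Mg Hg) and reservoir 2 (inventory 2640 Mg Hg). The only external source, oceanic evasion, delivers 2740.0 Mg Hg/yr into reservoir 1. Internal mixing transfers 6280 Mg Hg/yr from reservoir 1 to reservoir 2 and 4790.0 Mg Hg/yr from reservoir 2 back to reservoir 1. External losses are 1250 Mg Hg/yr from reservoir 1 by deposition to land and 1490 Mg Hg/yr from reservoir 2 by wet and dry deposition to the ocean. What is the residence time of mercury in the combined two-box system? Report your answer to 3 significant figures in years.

Residence time in the combined system uses the total inventory and the total *external* removal — internal exchanges between the two boxes cancel.
M_total = 2010 + 2640 = 4650.0 Mg Hg.
ΣF_external_out = 1250 + 1490 = 2740.0 Mg Hg/yr.
τ = M_total / ΣF_ext = 4650.0 / 2740.0 = 1.697 yr.

1.70 yr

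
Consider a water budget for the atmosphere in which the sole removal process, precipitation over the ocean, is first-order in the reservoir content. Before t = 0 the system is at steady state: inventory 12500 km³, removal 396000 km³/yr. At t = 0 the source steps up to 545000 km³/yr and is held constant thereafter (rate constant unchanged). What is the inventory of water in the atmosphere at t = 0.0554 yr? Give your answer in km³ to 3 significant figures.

τ = M₀/F₀ = 12500/396000 = 0.03157 yr; rate constant k = 1/τ.
New steady state M_∞ = F₁/k = F₁·τ = 545000 × 0.03157 = 17203 km³.
M(t) = M_∞ + (M₀ − M_∞)·e^(−t/τ); t/τ = 0.0554/0.03157 = 1.755, so e^(−t/τ) = 0.1729.
M(t) = 17203 − 4703 × 0.1729 = 16390 km³.

16400 km³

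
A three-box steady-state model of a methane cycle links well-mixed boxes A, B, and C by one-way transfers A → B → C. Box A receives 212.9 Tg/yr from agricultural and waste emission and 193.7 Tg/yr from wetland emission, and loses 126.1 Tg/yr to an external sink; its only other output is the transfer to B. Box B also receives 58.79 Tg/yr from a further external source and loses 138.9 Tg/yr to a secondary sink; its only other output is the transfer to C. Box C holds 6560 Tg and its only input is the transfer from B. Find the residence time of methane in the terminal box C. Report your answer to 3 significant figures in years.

Box A: F(A→B) = (212.9 + 193.7) − 126.1 = 280.50 Tg/yr.
Box B: F(B→C) = (280.50 + 58.79) − 138.9 = 200.39 Tg/yr.
Box C throughput = its input = 200.39 Tg/yr; τ = 6560 / 200.39 = 32.74 yr.

32.7 yr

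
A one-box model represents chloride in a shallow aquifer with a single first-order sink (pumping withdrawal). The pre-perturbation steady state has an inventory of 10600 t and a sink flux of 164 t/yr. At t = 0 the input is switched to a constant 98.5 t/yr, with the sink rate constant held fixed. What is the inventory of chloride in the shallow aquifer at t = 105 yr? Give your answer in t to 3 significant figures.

The sink rate constant is k = F₀/M₀ = 164/10600 = 0.01547 yr⁻¹.
Solving dM/dt = F₁ − kM with M(0) = M₀ gives M(t) = F₁/k + (M₀ − F₁/k)·e^(−kt).
F₁/k = 98.5/0.01547 = 6366.5 t; kt = 0.01547 × 105 = 1.625, e^(−kt) = 0.1970.
M(105) = 6366.5 + (10600 − 6366.5) × 0.1970 = 6366.5 + 834.0 = 7200.5 t.

7200 t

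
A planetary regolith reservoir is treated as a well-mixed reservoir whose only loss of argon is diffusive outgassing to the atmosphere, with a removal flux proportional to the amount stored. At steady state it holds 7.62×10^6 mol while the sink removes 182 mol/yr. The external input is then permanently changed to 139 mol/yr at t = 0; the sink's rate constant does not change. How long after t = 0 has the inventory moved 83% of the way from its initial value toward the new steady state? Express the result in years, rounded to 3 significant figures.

74200 yr

τ = M₀/F₀ = 7.62×10^6/182 = 41870 yr.
The remaining gap fraction is e^(−t/τ); 83% covered ⇒ e^(−t/τ) = 0.170.
t = −τ ln(0.170) = 41870 × 1.772 = 74190 yr.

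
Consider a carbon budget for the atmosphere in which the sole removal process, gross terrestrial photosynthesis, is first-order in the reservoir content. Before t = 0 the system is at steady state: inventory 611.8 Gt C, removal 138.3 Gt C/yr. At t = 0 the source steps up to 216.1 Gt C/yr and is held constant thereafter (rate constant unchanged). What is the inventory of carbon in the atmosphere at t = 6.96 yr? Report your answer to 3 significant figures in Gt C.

885 Gt C

The sink rate constant is k = F₀/M₀ = 138.3/611.8 = 0.2261 yr⁻¹.
Solving dM/dt = F₁ − kM with M(0) = M₀ gives M(t) = F₁/k + (M₀ − F₁/k)·e^(−kt).
F₁/k = 216.1/0.2261 = 955.97 Gt C; kt = 0.2261 × 6.96 = 1.573, e^(−kt) = 0.2074.
M(6.96) = 955.97 + (611.8 − 955.97) × 0.2074 = 955.97 − 71.36 = 884.60 Gt C.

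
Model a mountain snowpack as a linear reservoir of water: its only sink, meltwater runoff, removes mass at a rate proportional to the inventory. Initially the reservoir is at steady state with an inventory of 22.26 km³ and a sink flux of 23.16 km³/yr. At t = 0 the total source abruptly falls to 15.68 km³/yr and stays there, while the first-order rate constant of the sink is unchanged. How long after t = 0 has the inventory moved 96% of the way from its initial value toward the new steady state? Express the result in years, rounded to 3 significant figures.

3.09 yr

τ = M₀/F₀ = 22.26/23.16 = 0.9611 yr.
The remaining gap fraction is e^(−t/τ); 96% covered ⇒ e^(−t/τ) = 0.0400.
t = −τ ln(0.0400) = 0.9611 × 3.219 = 3.094 yr.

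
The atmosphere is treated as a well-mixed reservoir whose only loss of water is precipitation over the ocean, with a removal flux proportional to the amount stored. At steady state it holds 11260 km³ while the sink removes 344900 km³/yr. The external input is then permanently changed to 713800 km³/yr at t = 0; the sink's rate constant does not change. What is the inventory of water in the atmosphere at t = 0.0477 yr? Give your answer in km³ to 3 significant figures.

20500 km³

Residence time τ = M₀/F₀ = 0.03265 yr. The eventual steady state is M_∞ = M₀·(F₁/F₀) = 11260 × 713800/344900 = 23304 km³.
The anomaly ΔM(t) = M(t) − M_∞ decays as ΔM₀·e^(−t/τ) with ΔM₀ = 11260 − 23304 = −12040 km³.
At t = 0.0477 yr, e^(−t/τ) = e^(−1.461) = 0.2320, so ΔM = −2794 km³ and M = 23304 − 2794 = 20510 km³.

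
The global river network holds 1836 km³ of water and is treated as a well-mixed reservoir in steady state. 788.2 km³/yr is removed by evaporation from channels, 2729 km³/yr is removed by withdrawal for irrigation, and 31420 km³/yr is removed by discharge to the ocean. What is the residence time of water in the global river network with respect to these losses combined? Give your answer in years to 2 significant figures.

Total removal = 788.2 + 2729 + 31420 = 34937 km³/yr.
τ = M / ΣF_out = 1836 / 34937 = 0.05255 yr.

0.053 yr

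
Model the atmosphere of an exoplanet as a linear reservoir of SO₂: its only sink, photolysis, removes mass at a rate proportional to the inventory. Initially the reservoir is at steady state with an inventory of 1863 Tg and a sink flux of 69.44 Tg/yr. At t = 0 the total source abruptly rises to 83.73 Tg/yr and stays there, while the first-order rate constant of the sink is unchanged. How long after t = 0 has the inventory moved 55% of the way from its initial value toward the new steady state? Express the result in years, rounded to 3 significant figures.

21.4 yr

τ = M₀/F₀ = 1863/69.44 = 26.83 yr.
The remaining gap fraction is e^(−t/τ); 55% covered ⇒ e^(−t/τ) = 0.450.
t = −τ ln(0.450) = 26.83 × 0.7985 = 21.42 yr.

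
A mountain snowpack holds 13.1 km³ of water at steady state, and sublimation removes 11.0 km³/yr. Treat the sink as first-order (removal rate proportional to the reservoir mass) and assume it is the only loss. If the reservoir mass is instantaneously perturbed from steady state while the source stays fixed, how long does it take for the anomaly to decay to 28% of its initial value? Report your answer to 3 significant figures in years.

For a linear reservoir the anomaly decays as exp(−t/τ) with τ = M/F = 13.1/11.0 = 1.191 yr.
exp(−t/τ) = 0.28 ⇒ t = −τ ln(0.28) = 1.191 × 1.273 = 1.516 yr.

1.52 yr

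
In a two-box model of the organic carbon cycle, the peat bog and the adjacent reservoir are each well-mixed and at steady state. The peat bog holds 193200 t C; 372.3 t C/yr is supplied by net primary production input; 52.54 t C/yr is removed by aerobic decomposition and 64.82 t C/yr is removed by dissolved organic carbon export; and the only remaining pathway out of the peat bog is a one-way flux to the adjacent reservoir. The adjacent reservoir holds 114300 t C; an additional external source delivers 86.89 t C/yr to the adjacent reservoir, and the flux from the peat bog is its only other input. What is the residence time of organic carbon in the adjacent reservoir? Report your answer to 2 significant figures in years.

Balance the peat bog: ΣF_in = 372.30 t C/yr.
Flux to the adjacent reservoir = ΣF_in − (52.54 + 64.82) = 254.94 t C/yr.
Total input to the adjacent reservoir = 254.94 + 86.89 = 341.83 t C/yr; at steady state this equals its total output.
τ = M / F = 114300 / 341.83 = 334.4 yr.

330 yr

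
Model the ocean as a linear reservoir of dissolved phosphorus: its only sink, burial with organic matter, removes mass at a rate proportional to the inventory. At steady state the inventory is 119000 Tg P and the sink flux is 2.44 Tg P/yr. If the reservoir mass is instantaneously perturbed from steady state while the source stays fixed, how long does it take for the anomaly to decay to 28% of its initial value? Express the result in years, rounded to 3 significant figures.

62100 yr

For a linear reservoir the anomaly decays as exp(−t/τ) with τ = M/F = 119000/2.44 = 48770 yr.
exp(−t/τ) = 0.28 ⇒ t = −τ ln(0.28) = 48770 × 1.273 = 62080 yr.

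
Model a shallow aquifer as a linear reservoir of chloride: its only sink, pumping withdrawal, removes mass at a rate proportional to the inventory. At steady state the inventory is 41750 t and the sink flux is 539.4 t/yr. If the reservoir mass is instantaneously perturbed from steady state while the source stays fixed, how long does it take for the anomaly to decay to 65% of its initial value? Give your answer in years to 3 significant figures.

For a linear reservoir the anomaly decays as exp(−t/τ) with τ = M/F = 41750/539.4 = 77.40 yr.
exp(−t/τ) = 0.65 ⇒ t = −τ ln(0.65) = 77.40 × 0.4308 = 33.34 yr.

33.3 yr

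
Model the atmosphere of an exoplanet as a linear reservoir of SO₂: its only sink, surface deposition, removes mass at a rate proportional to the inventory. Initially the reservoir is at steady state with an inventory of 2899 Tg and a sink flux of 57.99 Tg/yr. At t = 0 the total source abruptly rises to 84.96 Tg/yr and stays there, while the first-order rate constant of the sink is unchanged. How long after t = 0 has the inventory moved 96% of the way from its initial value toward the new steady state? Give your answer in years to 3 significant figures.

161 yr

τ = M₀/F₀ = 2899/57.99 = 49.99 yr.
The remaining gap fraction is e^(−t/τ); 96% covered ⇒ e^(−t/τ) = 0.0400.
t = −τ ln(0.0400) = 49.99 × 3.219 = 160.9 yr.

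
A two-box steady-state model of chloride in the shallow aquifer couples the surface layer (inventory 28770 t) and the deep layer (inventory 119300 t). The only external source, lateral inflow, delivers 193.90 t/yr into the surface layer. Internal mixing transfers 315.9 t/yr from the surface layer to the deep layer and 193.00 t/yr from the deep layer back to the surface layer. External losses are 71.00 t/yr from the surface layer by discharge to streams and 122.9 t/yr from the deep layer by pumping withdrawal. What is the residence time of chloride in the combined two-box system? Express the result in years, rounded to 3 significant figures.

Treat the two boxes together as one reservoir: the mixing fluxes between them are internal recycling, so τ = ΣM / Σ(external losses).
M_total = 28770 + 119300 = 148070 t.
ΣF_external_out = 71.00 + 122.9 = 193.90 t/yr.
τ = M_total / ΣF_ext = 148070 / 193.90 = 763.6 yr.

764 yr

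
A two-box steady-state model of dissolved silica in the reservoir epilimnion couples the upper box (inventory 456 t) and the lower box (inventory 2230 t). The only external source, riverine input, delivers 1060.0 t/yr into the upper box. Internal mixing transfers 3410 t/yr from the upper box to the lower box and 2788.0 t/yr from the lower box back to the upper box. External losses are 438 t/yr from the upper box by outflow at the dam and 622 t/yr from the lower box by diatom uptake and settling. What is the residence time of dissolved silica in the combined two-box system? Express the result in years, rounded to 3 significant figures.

2.53 yr

Residence time in the combined system uses the total inventory and the total *external* removal — internal exchanges between the two boxes cancel.
M_total = 456 + 2230 = 2686.0 t.
ΣF_external_out = 438 + 622 = 1060.0 t/yr.
τ = M_total / ΣF_ext = 2686.0 / 1060.0 = 2.534 yr.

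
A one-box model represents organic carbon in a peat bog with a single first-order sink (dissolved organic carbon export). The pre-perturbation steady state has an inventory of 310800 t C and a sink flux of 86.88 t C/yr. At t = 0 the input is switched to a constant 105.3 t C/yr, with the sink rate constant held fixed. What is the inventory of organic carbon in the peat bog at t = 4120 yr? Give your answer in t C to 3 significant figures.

356000 t C

Residence time τ = M₀/F₀ = 3577 yr. The eventual steady state is M_∞ = M₀·(F₁/F₀) = 310800 × 105.3/86.88 = 376690 t C.
The anomaly ΔM(t) = M(t) − M_∞ decays as ΔM₀·e^(−t/τ) with ΔM₀ = 310800 − 376690 = −65890 t C.
At t = 4120 yr, e^(−t/τ) = e^(−1.152) = 0.3161, so ΔM = −20830 t C and M = 376690 − 20830 = 355870 t C.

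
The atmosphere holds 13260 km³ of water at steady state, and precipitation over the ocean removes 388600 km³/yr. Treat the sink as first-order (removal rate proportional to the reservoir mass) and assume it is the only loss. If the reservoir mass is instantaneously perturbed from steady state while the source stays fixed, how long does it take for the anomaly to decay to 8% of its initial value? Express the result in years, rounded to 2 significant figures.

For a linear reservoir the anomaly decays as exp(−t/τ) with τ = M/F = 13260/388600 = 0.03412 yr.
exp(−t/τ) = 0.08 ⇒ t = −τ ln(0.08) = 0.03412 × 2.526 = 0.08618 yr.

0.086 yr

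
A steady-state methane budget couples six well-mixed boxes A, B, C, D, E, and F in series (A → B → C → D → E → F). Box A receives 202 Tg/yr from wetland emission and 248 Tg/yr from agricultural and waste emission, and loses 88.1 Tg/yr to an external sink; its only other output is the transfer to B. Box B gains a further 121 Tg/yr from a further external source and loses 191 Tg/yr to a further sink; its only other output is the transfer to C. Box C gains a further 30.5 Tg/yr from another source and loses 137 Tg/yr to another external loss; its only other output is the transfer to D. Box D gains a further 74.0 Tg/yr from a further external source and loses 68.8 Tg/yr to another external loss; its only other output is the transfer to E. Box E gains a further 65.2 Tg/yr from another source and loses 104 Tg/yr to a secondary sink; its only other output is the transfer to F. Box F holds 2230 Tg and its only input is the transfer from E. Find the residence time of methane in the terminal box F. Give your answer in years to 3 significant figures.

14.7 yr

Box A: F(A→B) = (202 + 248) − 88.1 = 361.90 Tg/yr.
Box B: F(B→C) = (361.90 + 121) − 191 = 291.90 Tg/yr.
Box C: F(C→D) = (291.90 + 30.5) − 137 = 185.40 Tg/yr.
Box D: F(D→E) = (185.40 + 74.0) − 68.8 = 190.60 Tg/yr.
Box E: F(E→F) = (190.60 + 65.2) − 104 = 151.80 Tg/yr.
Box F throughput = its input = 151.80 Tg/yr; τ = 2230 / 151.80 = 14.69 yr.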